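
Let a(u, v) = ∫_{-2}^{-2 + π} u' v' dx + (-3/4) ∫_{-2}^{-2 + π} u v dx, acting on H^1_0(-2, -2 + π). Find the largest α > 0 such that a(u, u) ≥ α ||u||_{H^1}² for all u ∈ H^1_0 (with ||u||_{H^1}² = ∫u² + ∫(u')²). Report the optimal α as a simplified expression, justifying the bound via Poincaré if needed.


α = 1/8

Coercivity of a(·,·) on H^1_0(-2, -2 + π) means a(u, u) ≥ α ||u||_{H^1}² for every u ∈ H^1_0.
The interval has length L = π, and Poincaré/coercivity depend only on L. Here a(u, u) = ∫(u')² + (-3/4)·∫u².
Here c = -3/4 < 0 with |c| < (π/L)² = 1, so coercivity still holds. The condition a(u,u) ≥ α||u||_{H^1}² reads (1−α)∫(u')² ≥ (α−c)∫u². Any admissible α is ≤ 1 (rapidly oscillating u have ∫u²/∫(u')² → 0), and α = 1 would force 0 ≥ (1−c)∫u², impossible since c < 1; so 1−α > 0. By the sharp Poincaré inequality on H^1_0 of an interval of length L, ∫(u')² ≥ (π/L)²∫u² with equality for the first sine mode sin(π(x−x₀)/L) (x₀ the left endpoint), so the inequality holds for all u iff (1−α)(π/L)² ≥ α − c, i.e. α ≤ ((π/L)² + c)/((π/L)² + 1) = (1 + c(L/π)²)/(1 + (L/π)²). (Direct route, valid since c ≤ 0: Poincaré gives c∫u² ≥ c(L/π)²∫(u')², so a(u,u) ≥ (1 + c(L/π)²)∫(u')², while ||u||_{H^1}² ≤ (1 + (L/π)²)∫(u')²; dividing yields the same α.) With (π/L)² = 1 and c = -3/4, the largest admissible constant is α = ((π/L)² + c)/((π/L)² + 1).
Simplifying, α = 1/8.


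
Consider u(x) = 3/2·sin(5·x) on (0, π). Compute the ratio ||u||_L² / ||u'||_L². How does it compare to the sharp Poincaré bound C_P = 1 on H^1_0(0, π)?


||u||_L² / ||u'||_L² = 1/5 < C_P = 1.

u(x) = 3/2·sin(5·x), so u'(x) = 15*cos(5*x)/2.
Writing u(x) = A·sin(kπx/L) with A = 3/2 and k = 5, use ∫_0^L sin²(kπx/L) dx = L/2 and ∫_0^L cos²(kπx/L) dx = L/2.
u² = 9/4·sin²(5·x) and (u')² = 225/4·cos²(5·x), and each of sin², cos² integrates to L/2 = π/2 over (0, π).
∫_0^π u² dx = 9*π/8, so ||u||_L² = 3*sqrt(2)*sqrt(π)/4.
∫_0^π (u')² dx = 225*π/8, so ||u'||_L² = 15*sqrt(2)*sqrt(π)/4.
Ratio ||u||_L² / ||u'||_L² = 1/5.
Sharp Poincaré constant on H^1_0(0, π) is C_P = L/π = 1, achieved by sin(x).
This is the k = 5 harmonic; the ratio L/(kπ) is strictly less than C_P = L/π, consistent with the sharp inequality ||u||_L² ≤ C_P ||u'||_L².


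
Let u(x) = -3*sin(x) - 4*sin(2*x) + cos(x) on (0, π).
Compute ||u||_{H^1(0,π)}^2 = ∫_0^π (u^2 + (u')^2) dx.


||u||_{H^1(0,π)}^2 = -64/3 + 50*π

u'(x) = -sin(x) - 3*cos(x) - 8*cos(2*x).
Expand u² and (u')² and integrate term by term on (0, π), using: for integers n ≥ 1, ∫_0^π sin²(nx) dx = ∫_0^π cos²(nx) dx = π/2; for n ≠ n', ∫_0^π sin(nx)sin(n'x) dx = ∫_0^π cos(nx)cos(n'x) dx = 0; and by product-to-sum, ∫_0^π sin(nx)cos(n'x) dx = ½∫_0^π [sin((n+n')x) + sin((n−n')x)] dx, which is 0 when n+n' is even and 2n/(n²−n'²) when n+n' is odd (it need not vanish on (0, π)).
  u² squared terms: (-4)²·∫sin(2x)² dx = 16·π/2 = 8*π;  (-3)²·∫sin(x)² dx = 9·π/2 = 9*π/2;  (1)²·∫cos(x)² dx = 1·π/2 = π/2.
  u² cross terms: 2·(-4)·(-3)·∫sin(2x)·sin(x) dx = 24·(0) = 0;  2·(-4)·(1)·∫sin(2x)·cos(x) dx = -8·(4/3) = -32/3;  2·(-3)·(1)·∫sin(x)·cos(x) dx = -6·(0) = 0.
  So ∫_0^π u² dx = 8*π + 9*π/2 + π/2 + 0 − 32/3 + 0 = -32/3 + 13*π.
  (u')² squared terms: (-1)²·∫sin(x)² dx = 1·π/2 = π/2;  (-8)²·∫cos(2x)² dx = 64·π/2 = 32*π;  (-3)²·∫cos(x)² dx = 9·π/2 = 9*π/2.
  (u')² cross terms: 2·(-1)·(-8)·∫sin(x)·cos(2x) dx = 16·(-2/3) = -32/3;  2·(-1)·(-3)·∫sin(x)·cos(x) dx = 6·(0) = 0;  2·(-8)·(-3)·∫cos(2x)·cos(x) dx = 48·(0) = 0.
  So ∫_0^π (u')² dx = π/2 + 32*π + 9*π/2 − 32/3 + 0 + 0 = -32/3 + 37*π.
||u||_{H^1}^2 = (-32/3 + 13*π) + (-32/3 + 37*π) = -64/3 + 50*π.


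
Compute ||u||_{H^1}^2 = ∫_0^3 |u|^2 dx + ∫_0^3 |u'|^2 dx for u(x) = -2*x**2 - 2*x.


||u||_{H^1}^2 = 3102/5

The H^1 norm (squared) on an interval (0, L) is
  ||u||_{H^1}^2 = ∫_0^L u(x)^2 dx + ∫_0^L u'(x)^2 dx.
Compute u'(x) = -4*x - 2.
Then u(x)^2 = 4*x**4 + 8*x**3 + 4*x**2 and u'(x)^2 = 16*x**2 + 16*x + 4.
Integrate each monomial from 0 to 3 using ∫_0^3 c·x^n dx = c·3^(n+1)/(n+1):
  ∫_0^3 u(x)^2 dx = ∫_0^3 (4*x^4 + 8*x^3 + 4*x^2) dx. Term by term:
    ∫_0^3 4*x^4 dx = 972/5;  ∫_0^3 8*x^3 dx = 162;  ∫_0^3 4*x^2 dx = 36.
  Sum: 972/5 + 162 + 36 = 1962/5.
  ∫_0^3 u'(x)^2 dx = ∫_0^3 (16*x^2 + 16*x + 4) dx. Term by term:
    ∫_0^3 16*x^2 dx = 144;  ∫_0^3 16*x dx = 72;  ∫_0^3 4 dx = 12.
  Sum: 144 + 72 + 12 = 228.
Adding: ||u||_{H^1}^2 = 1962/5 + 228 = 3102/5.


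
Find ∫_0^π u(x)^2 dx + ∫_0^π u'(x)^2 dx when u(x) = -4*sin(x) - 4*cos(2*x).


||u||_{H^1(0,π)}^2 = -320/3 + 56*π

u'(x) = 8*sin(2*x) - 4*cos(x).
Expand u² and (u')² and integrate term by term on (0, π), using: for integers n ≥ 1, ∫_0^π sin²(nx) dx = ∫_0^π cos²(nx) dx = π/2; for n ≠ n', ∫_0^π sin(nx)sin(n'x) dx = ∫_0^π cos(nx)cos(n'x) dx = 0; and by product-to-sum, ∫_0^π sin(nx)cos(n'x) dx = ½∫_0^π [sin((n+n')x) + sin((n−n')x)] dx, which is 0 when n+n' is even and 2n/(n²−n'²) when n+n' is odd (it need not vanish on (0, π)).
  u² squared terms: (-4)²·∫cos(2x)² dx = 16·π/2 = 8*π;  (-4)²·∫sin(x)² dx = 16·π/2 = 8*π.
  u² cross terms: 2·(-4)·(-4)·∫cos(2x)·sin(x) dx = 32·(-2/3) = -64/3.
  So ∫_0^π u² dx = 8*π + 8*π − 64/3 = -64/3 + 16*π.
  (u')² squared terms: (-4)²·∫cos(x)² dx = 16·π/2 = 8*π;  (8)²·∫sin(2x)² dx = 64·π/2 = 32*π.
  (u')² cross terms: 2·(-4)·(8)·∫cos(x)·sin(2x) dx = -64·(4/3) = -256/3.
  So ∫_0^π (u')² dx = 8*π + 32*π − 256/3 = -256/3 + 40*π.
||u||_{H^1}^2 = (-64/3 + 16*π) + (-256/3 + 40*π) = -320/3 + 56*π.


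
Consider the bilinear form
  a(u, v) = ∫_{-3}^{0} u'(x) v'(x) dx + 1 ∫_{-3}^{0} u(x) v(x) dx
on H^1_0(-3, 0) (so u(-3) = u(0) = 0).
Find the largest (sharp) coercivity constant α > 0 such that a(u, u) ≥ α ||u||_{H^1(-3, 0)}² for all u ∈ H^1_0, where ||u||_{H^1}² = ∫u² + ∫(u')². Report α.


α = 1

Coercivity of a(·,·) on H^1_0(-3, 0) means a(u, u) ≥ α ||u||_{H^1}² for every u ∈ H^1_0.
The interval has length L = 3, and Poincaré/coercivity depend only on L. Here a(u, u) = ∫(u')² + (1)·∫u².
Here c = 1 ≥ 1, so a(u,u) = ∫(u')² + c∫u² ≥ ∫(u')² + ∫u² = ||u||_{H^1}², i.e. α = 1 works. No larger α is possible: a(u,u) ≥ α||u||_{H^1}² means (1−α)∫(u')² ≥ (α−c)∫u², and for the modes u_n = sin(nπ(x−x₀)/L) (x₀ the left endpoint) one has ∫u_n²/∫(u_n')² = (L/(nπ))² → 0, so a(u_n,u_n)/||u_n||_{H^1}² → 1. Hence the optimal constant is α = 1.
Therefore α = 1.


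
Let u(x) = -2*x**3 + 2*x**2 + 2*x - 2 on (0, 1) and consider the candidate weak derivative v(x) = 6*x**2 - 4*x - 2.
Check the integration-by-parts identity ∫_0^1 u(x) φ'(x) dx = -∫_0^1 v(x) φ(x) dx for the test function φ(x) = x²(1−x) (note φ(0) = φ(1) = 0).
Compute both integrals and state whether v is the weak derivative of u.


LHS = -1/6, RHS = 1/6. No, v is not the weak derivative of u.

u(x) = -2*x**3 + 2*x**2 + 2*x - 2, classical derivative u'(x) = -6*x**2 + 4*x + 2.
φ(x) = x²(1−x), so φ'(x) = x*(2 - 3*x).
Note φ(0) = φ(1) = 0, so the boundary term u·φ vanishes.
LHS = ∫_0^1 u(x) φ'(x) dx = ∫_0^1 (6*x^5 - 10*x^4 - 2*x^3 + 10*x^2 - 4*x) dx. Term by term:
  ∫_0^1 6*x^5 dx = 1;  ∫_0^1 -10*x^4 dx = -2;  ∫_0^1 -2*x^3 dx = -1/2;
  ∫_0^1 10*x^2 dx = 10/3;  ∫_0^1 -4*x dx = -2.
Sum: 1 − 2 − 1/2 + 10/3 − 2 = -1/6.
So LHS = -1/6.
∫_0^1 v(x) φ(x) dx = ∫_0^1 (-6*x^5 + 10*x^4 - 2*x^3 - 2*x^2) dx. Term by term:
  ∫_0^1 -6*x^5 dx = -1;  ∫_0^1 10*x^4 dx = 2;  ∫_0^1 -2*x^3 dx = -1/2;
  ∫_0^1 -2*x^2 dx = -2/3.
Sum: -1 + 2 − 1/2 − 2/3 = -1/6.
So RHS = -∫_0^1 v(x) φ(x) dx = 1/6.
LHS − RHS = -1/3 ≠ 0, so the identity fails.
(For a valid weak derivative the identity must hold for EVERY test function, in particular this one. The failure shows v is NOT the weak derivative of u.)
Correct weak derivative would be u'(x) = -6*x**2 + 4*x + 2.


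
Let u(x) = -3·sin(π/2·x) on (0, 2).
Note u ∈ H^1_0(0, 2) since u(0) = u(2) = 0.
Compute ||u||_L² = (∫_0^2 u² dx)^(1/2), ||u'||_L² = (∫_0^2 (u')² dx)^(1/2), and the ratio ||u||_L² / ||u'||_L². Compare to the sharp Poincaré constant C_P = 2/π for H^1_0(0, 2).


||u||_L² / ||u'||_L² = 2/π = C_P.

u(x) = -3·sin(π/2·x), so u'(x) = -3*π*cos(π*x/2)/2.
Writing u(x) = A·sin(kπx/L) with A = -3 and k = 1, use ∫_0^L sin²(kπx/L) dx = L/2 and ∫_0^L cos²(kπx/L) dx = L/2.
u² = 9·sin²(π/2·x) and (u')² = 9*π^2/4·cos²(π/2·x), and each of sin², cos² integrates to L/2 = 1 over (0, 2).
∫_0^2 u² dx = 9, so ||u||_L² = 3.
∫_0^2 (u')² dx = 9*π^2/4, so ||u'||_L² = 3*π/2.
Ratio ||u||_L² / ||u'||_L² = 2/π.
Sharp Poincaré constant on H^1_0(0, 2) is C_P = L/π = 2/π, achieved by sin(π/2·x).
This is the k = 1 eigenfunction (up to amplitude), so the ratio equals the sharp Poincaré constant exactly.


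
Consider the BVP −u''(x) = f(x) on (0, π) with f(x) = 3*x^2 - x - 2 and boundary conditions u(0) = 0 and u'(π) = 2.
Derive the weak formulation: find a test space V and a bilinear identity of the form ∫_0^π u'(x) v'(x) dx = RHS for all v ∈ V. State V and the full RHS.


V = {v ∈ H^1(0, π) : v(0) = 0} (test functions vanish at x = 0 where u is specified); weak form: ∫_0^π u'v' dx = ∫_0^π (3*x^2 - x - 2) v dx + 2·v(π) for all v ∈ V.

Multiply both sides by a test function v and integrate from 0 to π:
  ∫_0^π −u''(x) v(x) dx = ∫_0^π f(x) v(x) dx.
Integrate the LHS by parts once:
  ∫_0^π −u'' v dx = −[u'(x) v(x)]_0^π + ∫_0^π u'(x) v'(x) dx.
Thus ∫_0^π u'(x) v'(x) dx = ∫_0^π f(x) v(x) dx + [u'(x) v(x)]_0^π.
Choose V so that boundary terms are either known or forced to vanish.
Mixed BC: u(0) = 0 (Dirichlet) and u'(π) = 2 (Neumann). Define V = {v ∈ H^1(0, π) : v(0) = 0}. Then [u' v]_0^π = u'(π)·v(π) − u'(0)·0 = 2·v(π).
Weak formulation: find u (satisfying any essential BC) such that ∫_0^π u'(x) v'(x) dx = ∫_0^π f v dx + 2·v(π) for all v ∈ V (Dirichlet at 0 absorbed into V; Neumann datum at x = π contributes the boundary term).
Substituting f(x) = 3*x^2 - x - 2, the right-hand side is ∫_0^π (3*x^2 - x - 2) v dx + 2·v(π).


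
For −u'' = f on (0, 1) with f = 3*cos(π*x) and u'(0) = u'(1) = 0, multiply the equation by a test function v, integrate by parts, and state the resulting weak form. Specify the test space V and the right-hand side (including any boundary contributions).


V = H^1(0, 1) (no boundary constraint on v; u is determined up to an additive constant); weak form: ∫_0^1 u'v' dx = ∫_0^1 (3*cos(π*x)) v dx for all v ∈ V.

Multiply both sides by a test function v and integrate from 0 to 1:
  ∫_0^1 −u''(x) v(x) dx = ∫_0^1 f(x) v(x) dx.
Integrate the LHS by parts once:
  ∫_0^1 −u'' v dx = −[u'(x) v(x)]_0^1 + ∫_0^1 u'(x) v'(x) dx.
Thus ∫_0^1 u'(x) v'(x) dx = ∫_0^1 f(x) v(x) dx + [u'(x) v(x)]_0^1.
Choose V so that boundary terms are either known or forced to vanish.
u has homogeneous Neumann: u'(0) = u'(1) = 0. So [u' v]_0^1 = 0·v(1) − 0·v(0) = 0 for any v; take V = H^1(0, 1).
Weak formulation: find u (satisfying any essential BC) such that ∫_0^1 u'(x) v'(x) dx = ∫_0^1 f v dx for all v ∈ V (homogeneous Neumann, so boundary terms vanish).
Substituting f(x) = 3*cos(π*x), the right-hand side is ∫_0^1 (3*cos(π*x)) v dx.
Compatibility check (pure Neumann): taking v ≡ 1 ∈ V gives 0 = ∫_0^1 f dx + (0) − (0), i.e. ∫_0^1 f dx must equal u'(0) − u'(1) = 0. Indeed ∫_0^1 (3*cos(π*x)) dx = 0, so the data are compatible. The solution is then unique only up to an additive constant (fix it e.g. by requiring ∫_0^1 u dx = 0).


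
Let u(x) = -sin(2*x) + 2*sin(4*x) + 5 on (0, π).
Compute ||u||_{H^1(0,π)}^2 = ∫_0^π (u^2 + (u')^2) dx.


||u||_{H^1(0,π)}^2 = 123*π/2

u'(x) = -2*cos(2*x) + 8*cos(4*x).
Expand u² and (u')² and integrate term by term on (0, π), using: for integers n ≥ 1, ∫_0^π sin²(nx) dx = ∫_0^π cos²(nx) dx = π/2; for n ≠ n', ∫_0^π sin(nx)sin(n'x) dx = ∫_0^π cos(nx)cos(n'x) dx = 0; and by product-to-sum, ∫_0^π sin(nx)cos(n'x) dx = ½∫_0^π [sin((n+n')x) + sin((n−n')x)] dx, which is 0 when n+n' is even and 2n/(n²−n'²) when n+n' is odd (it need not vanish on (0, π)). For the constant mode: ∫_0^π 1 dx = π, ∫_0^π cos(nx) dx = 0, ∫_0^π sin(nx) dx = (1−(−1)^n)/n.
  u² squared terms: (5)²·∫1 dx = 25·π = 25*π;  (-1)²·∫sin(2x)² dx = 1·π/2 = π/2;  (2)²·∫sin(4x)² dx = 4·π/2 = 2*π.
  u² cross terms: 2·(5)·(-1)·∫1·sin(2x) dx = -10·(0) = 0;  2·(5)·(2)·∫1·sin(4x) dx = 20·(0) = 0;  2·(-1)·(2)·∫sin(2x)·sin(4x) dx = -4·(0) = 0.
  So ∫_0^π u² dx = 25*π + π/2 + 2*π + 0 + 0 + 0 = 55*π/2.
  (u')² squared terms: (-2)²·∫cos(2x)² dx = 4·π/2 = 2*π;  (8)²·∫cos(4x)² dx = 64·π/2 = 32*π.
  (u')² cross terms: 2·(-2)·(8)·∫cos(2x)·cos(4x) dx = -32·(0) = 0.
  So ∫_0^π (u')² dx = 2*π + 32*π + 0 = 34*π.
||u||_{H^1}^2 = (55*π/2) + (34*π) = 123*π/2.


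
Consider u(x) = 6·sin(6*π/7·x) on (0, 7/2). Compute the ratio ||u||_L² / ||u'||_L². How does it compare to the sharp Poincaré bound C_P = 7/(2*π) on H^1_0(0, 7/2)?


||u||_L² / ||u'||_L² = 7/(6*π) < C_P = 7/(2*π).

u(x) = 6·sin(6*π/7·x), so u'(x) = 36*π*cos(6*π*x/7)/7.
Writing u(x) = A·sin(kπx/L) with A = 6 and k = 3, use ∫_0^L sin²(kπx/L) dx = L/2 and ∫_0^L cos²(kπx/L) dx = L/2.
u² = 36·sin²(6*π/7·x) and (u')² = 1296*π^2/49·cos²(6*π/7·x), and each of sin², cos² integrates to L/2 = 7/4 over (0, 7/2).
∫_0^7/2 u² dx = 63, so ||u||_L² = 3*sqrt(7).
∫_0^7/2 (u')² dx = 324*π^2/7, so ||u'||_L² = 18*sqrt(7)*π/7.
Ratio ||u||_L² / ||u'||_L² = 7/(6*π).
Sharp Poincaré constant on H^1_0(0, 7/2) is C_P = L/π = 7/(2*π), achieved by sin(2*π/7·x).
This is the k = 3 harmonic; the ratio L/(kπ) is strictly less than C_P = L/π, consistent with the sharp inequality ||u||_L² ≤ C_P ||u'||_L².


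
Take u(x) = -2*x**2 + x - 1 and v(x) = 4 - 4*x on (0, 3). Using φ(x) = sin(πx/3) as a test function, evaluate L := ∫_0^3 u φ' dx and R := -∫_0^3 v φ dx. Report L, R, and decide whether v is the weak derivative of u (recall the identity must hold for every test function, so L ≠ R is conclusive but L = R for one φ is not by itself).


LHS = 30/π, RHS = 12/π. No, v is not the weak derivative of u.

u(x) = -2*x**2 + x - 1, classical derivative u'(x) = 1 - 4*x.
φ(x) = sin(πx/3), so φ'(x) = π*cos(π*x/3)/3.
Note φ(0) = φ(3) = 0, so the boundary term u·φ vanishes.
LHS = ∫_0^3 u(x) φ'(x) dx = ∫_0^3 (-2*π*x^2*cos(π*x/3)/3 + π*x*cos(π*x/3)/3 - π*cos(π*x/3)/3) dx. Term by term:
  ∫_0^3 -π*cos(π*x/3)/3 dx = 0;  ∫_0^3 -2*π*x^2*cos(π*x/3)/3 dx = 36/π;  ∫_0^3 π*x*cos(π*x/3)/3 dx = -6/π.
Sum: 0 + 36/π − 6/π = 30/π.
So LHS = 30/π.
∫_0^3 v(x) φ(x) dx = ∫_0^3 (-4*x*sin(π*x/3) + 4*sin(π*x/3)) dx. Term by term:
  ∫_0^3 4*sin(π*x/3) dx = 24/π;  ∫_0^3 -4*x*sin(π*x/3) dx = -36/π.
Sum: 24/π − 36/π = -12/π.
So RHS = -∫_0^3 v(x) φ(x) dx = 12/π.
LHS − RHS = 18/π ≠ 0, so the identity fails.
(For a valid weak derivative the identity must hold for EVERY test function, in particular this one. The failure shows v is NOT the weak derivative of u.)
Correct weak derivative would be u'(x) = 1 - 4*x.


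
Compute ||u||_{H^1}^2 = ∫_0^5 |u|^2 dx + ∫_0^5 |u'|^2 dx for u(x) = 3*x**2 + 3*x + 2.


||u||_{H^1}^2 = 22955/2

The H^1 norm (squared) on an interval (0, L) is
  ||u||_{H^1}^2 = ∫_0^L u(x)^2 dx + ∫_0^L u'(x)^2 dx.
Compute u'(x) = 6*x + 3.
Then u(x)^2 = 9*x**4 + 18*x**3 + 21*x**2 + 12*x + 4 and u'(x)^2 = 36*x**2 + 36*x + 9.
Integrate each monomial from 0 to 5 using ∫_0^5 c·x^n dx = c·5^(n+1)/(n+1):
  ∫_0^5 u(x)^2 dx = ∫_0^5 (9*x^4 + 18*x^3 + 21*x^2 + 12*x + 4) dx. Term by term:
    ∫_0^5 9*x^4 dx = 5625;  ∫_0^5 18*x^3 dx = 5625/2;  ∫_0^5 21*x^2 dx = 875;
    ∫_0^5 12*x dx = 150;  ∫_0^5 4 dx = 20.
  Sum: 5625 + 5625/2 + 875 + 150 + 20 = 18965/2.
  ∫_0^5 u'(x)^2 dx = ∫_0^5 (36*x^2 + 36*x + 9) dx. Term by term:
    ∫_0^5 36*x^2 dx = 1500;  ∫_0^5 36*x dx = 450;  ∫_0^5 9 dx = 45.
  Sum: 1500 + 450 + 45 = 1995.
Adding: ||u||_{H^1}^2 = 18965/2 + 1995 = 22955/2.


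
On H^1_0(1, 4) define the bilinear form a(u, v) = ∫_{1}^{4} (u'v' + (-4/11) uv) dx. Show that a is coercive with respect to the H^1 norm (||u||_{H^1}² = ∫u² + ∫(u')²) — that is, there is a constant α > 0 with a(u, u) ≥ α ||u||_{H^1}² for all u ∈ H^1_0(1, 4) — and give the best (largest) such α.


α = (-36/11 + π^2)/(9 + π^2)

Coercivity of a(·,·) on H^1_0(1, 4) means a(u, u) ≥ α ||u||_{H^1}² for every u ∈ H^1_0.
The interval has length L = 3, and Poincaré/coercivity depend only on L. Here a(u, u) = ∫(u')² + (-4/11)·∫u².
Here c = -4/11 < 0 with |c| < (π/L)² = π^2/9, so coercivity still holds. The condition a(u,u) ≥ α||u||_{H^1}² reads (1−α)∫(u')² ≥ (α−c)∫u². Any admissible α is ≤ 1 (rapidly oscillating u have ∫u²/∫(u')² → 0), and α = 1 would force 0 ≥ (1−c)∫u², impossible since c < 1; so 1−α > 0. By the sharp Poincaré inequality on H^1_0 of an interval of length L, ∫(u')² ≥ (π/L)²∫u² with equality for the first sine mode sin(π(x−x₀)/L) (x₀ the left endpoint), so the inequality holds for all u iff (1−α)(π/L)² ≥ α − c, i.e. α ≤ ((π/L)² + c)/((π/L)² + 1) = (1 + c(L/π)²)/(1 + (L/π)²). (Direct route, valid since c ≤ 0: Poincaré gives c∫u² ≥ c(L/π)²∫(u')², so a(u,u) ≥ (1 + c(L/π)²)∫(u')², while ||u||_{H^1}² ≤ (1 + (L/π)²)∫(u')²; dividing yields the same α.) With (π/L)² = π^2/9 and c = -4/11, the largest admissible constant is α = ((π/L)² + c)/((π/L)² + 1).
Simplifying, α = (-36/11 + π^2)/(9 + π^2).


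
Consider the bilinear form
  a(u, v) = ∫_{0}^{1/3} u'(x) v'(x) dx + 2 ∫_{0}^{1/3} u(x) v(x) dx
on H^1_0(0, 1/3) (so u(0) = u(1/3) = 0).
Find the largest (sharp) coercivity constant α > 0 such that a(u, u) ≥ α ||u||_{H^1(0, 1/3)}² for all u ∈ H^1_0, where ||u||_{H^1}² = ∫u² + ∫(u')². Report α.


α = 1

Coercivity of a(·,·) on H^1_0(0, 1/3) means a(u, u) ≥ α ||u||_{H^1}² for every u ∈ H^1_0.
The interval has length L = 1/3, and Poincaré/coercivity depend only on L. Here a(u, u) = ∫(u')² + (2)·∫u².
Here c = 2 ≥ 1, so a(u,u) = ∫(u')² + c∫u² ≥ ∫(u')² + ∫u² = ||u||_{H^1}², i.e. α = 1 works. No larger α is possible: a(u,u) ≥ α||u||_{H^1}² means (1−α)∫(u')² ≥ (α−c)∫u², and for the modes u_n = sin(nπ(x−x₀)/L) (x₀ the left endpoint) one has ∫u_n²/∫(u_n')² = (L/(nπ))² → 0, so a(u_n,u_n)/||u_n||_{H^1}² → 1. Hence the optimal constant is α = 1.
Therefore α = 1.


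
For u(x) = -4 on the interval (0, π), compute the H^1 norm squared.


||u||_{H^1(0,π)}^2 = 16*π

u'(x) = 0.
Expand u² and (u')² and integrate term by term on (0, π), using: for integers n ≥ 1, ∫_0^π sin²(nx) dx = ∫_0^π cos²(nx) dx = π/2; for n ≠ n', ∫_0^π sin(nx)sin(n'x) dx = ∫_0^π cos(nx)cos(n'x) dx = 0; and by product-to-sum, ∫_0^π sin(nx)cos(n'x) dx = ½∫_0^π [sin((n+n')x) + sin((n−n')x)] dx, which is 0 when n+n' is even and 2n/(n²−n'²) when n+n' is odd (it need not vanish on (0, π)). For the constant mode: ∫_0^π 1 dx = π, ∫_0^π cos(nx) dx = 0, ∫_0^π sin(nx) dx = (1−(−1)^n)/n.
  u² squared terms: (-4)²·∫1 dx = 16·π = 16*π.
  So ∫_0^π u² dx = 16*π.
  u' ≡ 0, so ∫_0^π (u')² dx = 0.
||u||_{H^1}^2 = (16*π) + (0) = 16*π.


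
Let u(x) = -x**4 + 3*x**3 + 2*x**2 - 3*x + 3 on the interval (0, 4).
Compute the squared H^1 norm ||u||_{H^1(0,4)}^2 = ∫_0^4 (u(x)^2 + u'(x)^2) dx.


||u||_{H^1}^2 = 184664/45

The H^1 norm (squared) on an interval (0, L) is
  ||u||_{H^1}^2 = ∫_0^L u(x)^2 dx + ∫_0^L u'(x)^2 dx.
Compute u'(x) = -4*x**3 + 9*x**2 + 4*x - 3.
Then u(x)^2 = x**8 - 6*x**7 + 5*x**6 + 18*x**5 - 20*x**4 + 6*x**3 + 21*x**2 - 18*x + 9 and u'(x)^2 = 16*x**6 - 72*x**5 + 49*x**4 + 96*x**3 - 38*x**2 - 24*x + 9.
Integrate each monomial from 0 to 4 using ∫_0^4 c·x^n dx = c·4^(n+1)/(n+1):
  ∫_0^4 u(x)^2 dx = ∫_0^4 (x^8 - 6*x^7 + 5*x^6 + 18*x^5 - 20*x^4 + 6*x^3 + 21*x^2 - 18*x + 9) dx. Term by term:
    ∫_0^4 x^8 dx = 262144/9;  ∫_0^4 -6*x^7 dx = -49152;  ∫_0^4 5*x^6 dx = 81920/7;
    ∫_0^4 18*x^5 dx = 12288;  ∫_0^4 -20*x^4 dx = -4096;  ∫_0^4 6*x^3 dx = 384;
    ∫_0^4 21*x^2 dx = 448;  ∫_0^4 -18*x dx = -144;  ∫_0^4 9 dx = 36.
  Sum: 262144/9 − 49152 + 81920/7 + 12288 − 4096 + 384 + 448 − 144 + 36 = 37420/63.
  ∫_0^4 u'(x)^2 dx = ∫_0^4 (16*x^6 - 72*x^5 + 49*x^4 + 96*x^3 - 38*x^2 - 24*x + 9) dx. Term by term:
    ∫_0^4 16*x^6 dx = 262144/7;  ∫_0^4 -72*x^5 dx = -49152;  ∫_0^4 49*x^4 dx = 50176/5;
    ∫_0^4 96*x^3 dx = 6144;  ∫_0^4 -38*x^2 dx = -2432/3;  ∫_0^4 -24*x dx = -192;
    ∫_0^4 9 dx = 36.
  Sum: 262144/7 − 49152 + 50176/5 + 6144 − 2432/3 − 192 + 36 = 368516/105.
Adding: ||u||_{H^1}^2 = 37420/63 + 368516/105 = 184664/45.


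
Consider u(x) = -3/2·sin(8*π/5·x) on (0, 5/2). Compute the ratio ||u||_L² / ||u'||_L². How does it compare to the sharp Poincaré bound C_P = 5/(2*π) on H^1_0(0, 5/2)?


||u||_L² / ||u'||_L² = 5/(8*π) < C_P = 5/(2*π).

u(x) = -3/2·sin(8*π/5·x), so u'(x) = -12*π*cos(8*π*x/5)/5.
Writing u(x) = A·sin(kπx/L) with A = -3/2 and k = 4, use ∫_0^L sin²(kπx/L) dx = L/2 and ∫_0^L cos²(kπx/L) dx = L/2.
u² = 9/4·sin²(8*π/5·x) and (u')² = 144*π^2/25·cos²(8*π/5·x), and each of sin², cos² integrates to L/2 = 5/4 over (0, 5/2).
∫_0^5/2 u² dx = 45/16, so ||u||_L² = 3*sqrt(5)/4.
∫_0^5/2 (u')² dx = 36*π^2/5, so ||u'||_L² = 6*sqrt(5)*π/5.
Ratio ||u||_L² / ||u'||_L² = 5/(8*π).
Sharp Poincaré constant on H^1_0(0, 5/2) is C_P = L/π = 5/(2*π), achieved by sin(2*π/5·x).
This is the k = 4 harmonic; the ratio L/(kπ) is strictly less than C_P = L/π, consistent with the sharp inequality ||u||_L² ≤ C_P ||u'||_L².


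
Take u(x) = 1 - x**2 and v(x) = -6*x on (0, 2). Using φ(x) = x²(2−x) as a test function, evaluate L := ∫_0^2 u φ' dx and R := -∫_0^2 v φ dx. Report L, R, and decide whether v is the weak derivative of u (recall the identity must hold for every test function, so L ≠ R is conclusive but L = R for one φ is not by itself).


LHS = 16/5, RHS = 48/5. No, v is not the weak derivative of u.

u(x) = 1 - x**2, classical derivative u'(x) = -2*x.
φ(x) = x²(2−x), so φ'(x) = x*(4 - 3*x).
Note φ(0) = φ(2) = 0, so the boundary term u·φ vanishes.
LHS = ∫_0^2 u(x) φ'(x) dx = ∫_0^2 (3*x^4 - 4*x^3 - 3*x^2 + 4*x) dx. Term by term:
  ∫_0^2 3*x^4 dx = 96/5;  ∫_0^2 -4*x^3 dx = -16;  ∫_0^2 -3*x^2 dx = -8;
  ∫_0^2 4*x dx = 8.
Sum: 96/5 − 16 − 8 + 8 = 16/5.
So LHS = 16/5.
∫_0^2 v(x) φ(x) dx = ∫_0^2 (6*x^4 - 12*x^3) dx. Term by term:
  ∫_0^2 6*x^4 dx = 192/5;  ∫_0^2 -12*x^3 dx = -48.
Sum: 192/5 − 48 = -48/5.
So RHS = -∫_0^2 v(x) φ(x) dx = 48/5.
LHS − RHS = -32/5 ≠ 0, so the identity fails.
(For a valid weak derivative the identity must hold for EVERY test function, in particular this one. The failure shows v is NOT the weak derivative of u.)
Correct weak derivative would be u'(x) = -2*x.


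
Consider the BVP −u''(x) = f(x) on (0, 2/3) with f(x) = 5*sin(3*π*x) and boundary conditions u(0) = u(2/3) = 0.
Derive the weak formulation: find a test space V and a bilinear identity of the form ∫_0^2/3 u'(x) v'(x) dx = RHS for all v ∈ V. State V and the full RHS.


V = H^1_0(0, 2/3) (so v(0) = v(2/3) = 0); weak form: ∫_0^2/3 u'v' dx = ∫_0^2/3 (5*sin(3*π*x)) v dx for all v ∈ V.

Multiply both sides by a test function v and integrate from 0 to 2/3:
  ∫_0^2/3 −u''(x) v(x) dx = ∫_0^2/3 f(x) v(x) dx.
Integrate the LHS by parts once:
  ∫_0^2/3 −u'' v dx = −[u'(x) v(x)]_0^2/3 + ∫_0^2/3 u'(x) v'(x) dx.
Thus ∫_0^2/3 u'(x) v'(x) dx = ∫_0^2/3 f(x) v(x) dx + [u'(x) v(x)]_0^2/3.
Choose V so that boundary terms are either known or forced to vanish.
u is Dirichlet: u(0) = u(2/3) = 0. Let V = H^1_0(0, 2/3); then v(0) = v(2/3) = 0, and [u' v]_0^2/3 = 0.
Weak formulation: find u (satisfying any essential BC) such that ∫_0^2/3 u'(x) v'(x) dx = ∫_0^2/3 f v dx for all v ∈ V.
Substituting f(x) = 5*sin(3*π*x), the right-hand side is ∫_0^2/3 (5*sin(3*π*x)) v dx.


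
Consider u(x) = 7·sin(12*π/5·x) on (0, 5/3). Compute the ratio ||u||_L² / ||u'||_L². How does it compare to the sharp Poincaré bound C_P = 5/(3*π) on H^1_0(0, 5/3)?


||u||_L² / ||u'||_L² = 5/(12*π) < C_P = 5/(3*π).

u(x) = 7·sin(12*π/5·x), so u'(x) = 84*π*cos(12*π*x/5)/5.
Writing u(x) = A·sin(kπx/L) with A = 7 and k = 4, use ∫_0^L sin²(kπx/L) dx = L/2 and ∫_0^L cos²(kπx/L) dx = L/2.
u² = 49·sin²(12*π/5·x) and (u')² = 7056*π^2/25·cos²(12*π/5·x), and each of sin², cos² integrates to L/2 = 5/6 over (0, 5/3).
∫_0^5/3 u² dx = 245/6, so ||u||_L² = 7*sqrt(30)/6.
∫_0^5/3 (u')² dx = 1176*π^2/5, so ||u'||_L² = 14*sqrt(30)*π/5.
Ratio ||u||_L² / ||u'||_L² = 5/(12*π).
Sharp Poincaré constant on H^1_0(0, 5/3) is C_P = L/π = 5/(3*π), achieved by sin(3*π/5·x).
This is the k = 4 harmonic; the ratio L/(kπ) is strictly less than C_P = L/π, consistent with the sharp inequality ||u||_L² ≤ C_P ||u'||_L².


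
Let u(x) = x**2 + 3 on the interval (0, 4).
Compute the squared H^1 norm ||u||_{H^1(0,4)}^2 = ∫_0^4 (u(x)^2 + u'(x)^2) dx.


||u||_{H^1}^2 = 6812/15

The H^1 norm (squared) on an interval (0, L) is
  ||u||_{H^1}^2 = ∫_0^L u(x)^2 dx + ∫_0^L u'(x)^2 dx.
Compute u'(x) = 2*x.
Then u(x)^2 = x**4 + 6*x**2 + 9 and u'(x)^2 = 4*x**2.
Integrate each monomial from 0 to 4 using ∫_0^4 c·x^n dx = c·4^(n+1)/(n+1):
  ∫_0^4 u(x)^2 dx = ∫_0^4 (x^4 + 6*x^2 + 9) dx. Term by term:
    ∫_0^4 x^4 dx = 1024/5;  ∫_0^4 6*x^2 dx = 128;  ∫_0^4 9 dx = 36.
  Sum: 1024/5 + 128 + 36 = 1844/5.
  ∫_0^4 u'(x)^2 dx = ∫_0^4 (4*x^2) dx. Term by term:
    ∫_0^4 4*x^2 dx = 256/3.
Adding: ||u||_{H^1}^2 = 1844/5 + 256/3 = 6812/15.


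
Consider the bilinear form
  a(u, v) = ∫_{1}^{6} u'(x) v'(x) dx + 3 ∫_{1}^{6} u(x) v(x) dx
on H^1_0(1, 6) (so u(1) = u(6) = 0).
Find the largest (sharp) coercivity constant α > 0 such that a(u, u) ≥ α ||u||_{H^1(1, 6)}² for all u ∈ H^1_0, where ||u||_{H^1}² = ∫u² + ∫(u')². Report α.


α = 1

Coercivity of a(·,·) on H^1_0(1, 6) means a(u, u) ≥ α ||u||_{H^1}² for every u ∈ H^1_0.
The interval has length L = 5, and Poincaré/coercivity depend only on L. Here a(u, u) = ∫(u')² + (3)·∫u².
Here c = 3 ≥ 1, so a(u,u) = ∫(u')² + c∫u² ≥ ∫(u')² + ∫u² = ||u||_{H^1}², i.e. α = 1 works. No larger α is possible: a(u,u) ≥ α||u||_{H^1}² means (1−α)∫(u')² ≥ (α−c)∫u², and for the modes u_n = sin(nπ(x−x₀)/L) (x₀ the left endpoint) one has ∫u_n²/∫(u_n')² = (L/(nπ))² → 0, so a(u_n,u_n)/||u_n||_{H^1}² → 1. Hence the optimal constant is α = 1.
Therefore α = 1.


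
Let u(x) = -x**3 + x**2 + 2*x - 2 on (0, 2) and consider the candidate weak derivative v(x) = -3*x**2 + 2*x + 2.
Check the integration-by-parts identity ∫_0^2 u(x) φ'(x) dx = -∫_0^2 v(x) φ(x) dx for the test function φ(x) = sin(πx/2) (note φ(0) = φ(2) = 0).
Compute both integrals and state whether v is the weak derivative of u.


LHS = -96/π^3 + 8/π, RHS = -96/π^3 + 8/π. Yes, v = u' weakly.

u(x) = -x**3 + x**2 + 2*x - 2, classical derivative u'(x) = -3*x**2 + 2*x + 2.
φ(x) = sin(πx/2), so φ'(x) = π*cos(π*x/2)/2.
Note φ(0) = φ(2) = 0, so the boundary term u·φ vanishes.
LHS = ∫_0^2 u(x) φ'(x) dx = ∫_0^2 (-π*x^3*cos(π*x/2)/2 + π*x^2*cos(π*x/2)/2 + π*x*cos(π*x/2) - π*cos(π*x/2)) dx. Term by term:
  ∫_0^2 -π*cos(π*x/2) dx = 0;  ∫_0^2 π*x*cos(π*x/2) dx = -8/π;  ∫_0^2 π*x^2*cos(π*x/2)/2 dx = -8/π;
  ∫_0^2 -π*x^3*cos(π*x/2)/2 dx = -96/π^3 + 24/π.
Sum: 0 − 8/π − 8/π + -96/π^3 + 24/π = -96/π^3 + 8/π.
So LHS = -96/π^3 + 8/π.
∫_0^2 v(x) φ(x) dx = ∫_0^2 (-3*x^2*sin(π*x/2) + 2*x*sin(π*x/2) + 2*sin(π*x/2)) dx. Term by term:
  ∫_0^2 2*sin(π*x/2) dx = 8/π;  ∫_0^2 -3*x^2*sin(π*x/2) dx = -24/π + 96/π^3;  ∫_0^2 2*x*sin(π*x/2) dx = 8/π.
Sum: 8/π + -24/π + 96/π^3 + 8/π = -8/π + 96/π^3.
So RHS = -∫_0^2 v(x) φ(x) dx = -96/π^3 + 8/π.
LHS = RHS, so the identity holds for this test φ.
Moreover u is smooth here and v(x) = u'(x) = -3*x**2 + 2*x + 2 pointwise, so the identity holds for every test function. Hence v is the weak derivative of u.


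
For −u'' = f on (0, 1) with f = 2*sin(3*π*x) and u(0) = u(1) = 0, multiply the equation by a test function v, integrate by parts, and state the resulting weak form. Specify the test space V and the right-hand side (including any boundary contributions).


V = H^1_0(0, 1) (so v(0) = v(1) = 0); weak form: ∫_0^1 u'v' dx = ∫_0^1 (2*sin(3*π*x)) v dx for all v ∈ V.

Multiply both sides by a test function v and integrate from 0 to 1:
  ∫_0^1 −u''(x) v(x) dx = ∫_0^1 f(x) v(x) dx.
Integrate the LHS by parts once:
  ∫_0^1 −u'' v dx = −[u'(x) v(x)]_0^1 + ∫_0^1 u'(x) v'(x) dx.
Thus ∫_0^1 u'(x) v'(x) dx = ∫_0^1 f(x) v(x) dx + [u'(x) v(x)]_0^1.
Choose V so that boundary terms are either known or forced to vanish.
u is Dirichlet: u(0) = u(1) = 0. Let V = H^1_0(0, 1); then v(0) = v(1) = 0, and [u' v]_0^1 = 0.
Weak formulation: find u (satisfying any essential BC) such that ∫_0^1 u'(x) v'(x) dx = ∫_0^1 f v dx for all v ∈ V.
Substituting f(x) = 2*sin(3*π*x), the right-hand side is ∫_0^1 (2*sin(3*π*x)) v dx.


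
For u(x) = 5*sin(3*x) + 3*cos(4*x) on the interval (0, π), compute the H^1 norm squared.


||u||_{H^1(0,π)}^2 = -3060/7 + 403*π/2

u'(x) = -12*sin(4*x) + 15*cos(3*x).
Expand u² and (u')² and integrate term by term on (0, π), using: for integers n ≥ 1, ∫_0^π sin²(nx) dx = ∫_0^π cos²(nx) dx = π/2; for n ≠ n', ∫_0^π sin(nx)sin(n'x) dx = ∫_0^π cos(nx)cos(n'x) dx = 0; and by product-to-sum, ∫_0^π sin(nx)cos(n'x) dx = ½∫_0^π [sin((n+n')x) + sin((n−n')x)] dx, which is 0 when n+n' is even and 2n/(n²−n'²) when n+n' is odd (it need not vanish on (0, π)).
  u² squared terms: (3)²·∫cos(4x)² dx = 9·π/2 = 9*π/2;  (5)²·∫sin(3x)² dx = 25·π/2 = 25*π/2.
  u² cross terms: 2·(3)·(5)·∫cos(4x)·sin(3x) dx = 30·(-6/7) = -180/7.
  So ∫_0^π u² dx = 9*π/2 + 25*π/2 − 180/7 = -180/7 + 17*π.
  (u')² squared terms: (-12)²·∫sin(4x)² dx = 144·π/2 = 72*π;  (15)²·∫cos(3x)² dx = 225·π/2 = 225*π/2.
  (u')² cross terms: 2·(-12)·(15)·∫sin(4x)·cos(3x) dx = -360·(8/7) = -2880/7.
  So ∫_0^π (u')² dx = 72*π + 225*π/2 − 2880/7 = -2880/7 + 369*π/2.
||u||_{H^1}^2 = (-180/7 + 17*π) + (-2880/7 + 369*π/2) = -3060/7 + 403*π/2.


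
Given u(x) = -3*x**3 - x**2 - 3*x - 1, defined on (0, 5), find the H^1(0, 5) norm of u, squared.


||u||_{H^1}^2 = 1324550/7

The H^1 norm (squared) on an interval (0, L) is
  ||u||_{H^1}^2 = ∫_0^L u(x)^2 dx + ∫_0^L u'(x)^2 dx.
Compute u'(x) = -9*x**2 - 2*x - 3.
Then u(x)^2 = 9*x**6 + 6*x**5 + 19*x**4 + 12*x**3 + 11*x**2 + 6*x + 1 and u'(x)^2 = 81*x**4 + 36*x**3 + 58*x**2 + 12*x + 9.
Integrate each monomial from 0 to 5 using ∫_0^5 c·x^n dx = c·5^(n+1)/(n+1):
  ∫_0^5 u(x)^2 dx = ∫_0^5 (9*x^6 + 6*x^5 + 19*x^4 + 12*x^3 + 11*x^2 + 6*x + 1) dx. Term by term:
    ∫_0^5 9*x^6 dx = 703125/7;  ∫_0^5 6*x^5 dx = 15625;  ∫_0^5 19*x^4 dx = 11875;
    ∫_0^5 12*x^3 dx = 1875;  ∫_0^5 11*x^2 dx = 1375/3;  ∫_0^5 6*x dx = 75;
    ∫_0^5 1 dx = 5.
  Sum: 703125/7 + 15625 + 11875 + 1875 + 1375/3 + 75 + 5 = 2737555/21.
  ∫_0^5 u'(x)^2 dx = ∫_0^5 (81*x^4 + 36*x^3 + 58*x^2 + 12*x + 9) dx. Term by term:
    ∫_0^5 81*x^4 dx = 50625;  ∫_0^5 36*x^3 dx = 5625;  ∫_0^5 58*x^2 dx = 7250/3;
    ∫_0^5 12*x dx = 150;  ∫_0^5 9 dx = 45.
  Sum: 50625 + 5625 + 7250/3 + 150 + 45 = 176585/3.
Adding: ||u||_{H^1}^2 = 2737555/21 + 176585/3 = 1324550/7.


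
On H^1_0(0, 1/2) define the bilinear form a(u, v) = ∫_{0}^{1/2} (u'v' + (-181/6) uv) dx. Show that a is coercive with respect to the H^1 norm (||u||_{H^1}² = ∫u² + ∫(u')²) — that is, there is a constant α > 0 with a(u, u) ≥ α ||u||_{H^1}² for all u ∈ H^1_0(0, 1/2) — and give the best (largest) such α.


α = (-181 + 24*π^2)/(6*(1 + 4*π^2))

Coercivity of a(·,·) on H^1_0(0, 1/2) means a(u, u) ≥ α ||u||_{H^1}² for every u ∈ H^1_0.
The interval has length L = 1/2, and Poincaré/coercivity depend only on L. Here a(u, u) = ∫(u')² + (-181/6)·∫u².
Here c = -181/6 < 0 with |c| < (π/L)² = 4*π^2, so coercivity still holds. The condition a(u,u) ≥ α||u||_{H^1}² reads (1−α)∫(u')² ≥ (α−c)∫u². Any admissible α is ≤ 1 (rapidly oscillating u have ∫u²/∫(u')² → 0), and α = 1 would force 0 ≥ (1−c)∫u², impossible since c < 1; so 1−α > 0. By the sharp Poincaré inequality on H^1_0 of an interval of length L, ∫(u')² ≥ (π/L)²∫u² with equality for the first sine mode sin(π(x−x₀)/L) (x₀ the left endpoint), so the inequality holds for all u iff (1−α)(π/L)² ≥ α − c, i.e. α ≤ ((π/L)² + c)/((π/L)² + 1) = (1 + c(L/π)²)/(1 + (L/π)²). (Direct route, valid since c ≤ 0: Poincaré gives c∫u² ≥ c(L/π)²∫(u')², so a(u,u) ≥ (1 + c(L/π)²)∫(u')², while ||u||_{H^1}² ≤ (1 + (L/π)²)∫(u')²; dividing yields the same α.) With (π/L)² = 4*π^2 and c = -181/6, the largest admissible constant is α = ((π/L)² + c)/((π/L)² + 1).
Simplifying, α = (-181 + 24*π^2)/(6*(1 + 4*π^2)).


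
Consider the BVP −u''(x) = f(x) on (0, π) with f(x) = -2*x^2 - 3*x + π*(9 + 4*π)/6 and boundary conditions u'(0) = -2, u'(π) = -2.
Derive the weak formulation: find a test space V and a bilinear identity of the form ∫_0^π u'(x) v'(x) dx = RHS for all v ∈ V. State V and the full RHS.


V = H^1(0, π) (v unrestricted at boundary; u is determined up to an additive constant); weak form: ∫_0^π u'v' dx = ∫_0^π (-2*x^2 - 3*x + π*(9 + 4*π)/6) v dx − 2·v(π) + 2·v(0) for all v ∈ V.

Multiply both sides by a test function v and integrate from 0 to π:
  ∫_0^π −u''(x) v(x) dx = ∫_0^π f(x) v(x) dx.
Integrate the LHS by parts once:
  ∫_0^π −u'' v dx = −[u'(x) v(x)]_0^π + ∫_0^π u'(x) v'(x) dx.
Thus ∫_0^π u'(x) v'(x) dx = ∫_0^π f(x) v(x) dx + [u'(x) v(x)]_0^π.
Choose V so that boundary terms are either known or forced to vanish.
u has inhomogeneous Neumann u'(0) = -2, u'(π) = -2. [u' v]_0^π = (-2)·v(π) − (-2)·v(0) = − 2·v(π) + 2·v(0). Take V = H^1(0, π); boundary term becomes part of RHS.
Weak formulation: find u (satisfying any essential BC) such that ∫_0^π u'(x) v'(x) dx = ∫_0^π f v dx − 2·v(π) + 2·v(0) for all v ∈ V (Neumann data are natural BCs: they enter the RHS as boundary terms).
Substituting f(x) = -2*x^2 - 3*x + π*(9 + 4*π)/6, the right-hand side is ∫_0^π (-2*x^2 - 3*x + π*(9 + 4*π)/6) v dx − 2·v(π) + 2·v(0).
Compatibility check (pure Neumann): taking v ≡ 1 ∈ V gives 0 = ∫_0^π f dx + (-2) − (-2), i.e. ∫_0^π f dx must equal u'(0) − u'(π) = 0. Indeed ∫_0^π (-2*x^2 - 3*x + π*(9 + 4*π)/6) dx = 0, so the data are compatible. The solution is then unique only up to an additive constant (fix it e.g. by requiring ∫_0^π u dx = 0).


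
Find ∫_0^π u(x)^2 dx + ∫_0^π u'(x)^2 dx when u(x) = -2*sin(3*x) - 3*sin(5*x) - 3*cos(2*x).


||u||_{H^1(0,π)}^2 = 804/7 + 319*π/2

u'(x) = 6*sin(2*x) - 6*cos(3*x) - 15*cos(5*x).
Expand u² and (u')² and integrate term by term on (0, π), using: for integers n ≥ 1, ∫_0^π sin²(nx) dx = ∫_0^π cos²(nx) dx = π/2; for n ≠ n', ∫_0^π sin(nx)sin(n'x) dx = ∫_0^π cos(nx)cos(n'x) dx = 0; and by product-to-sum, ∫_0^π sin(nx)cos(n'x) dx = ½∫_0^π [sin((n+n')x) + sin((n−n')x)] dx, which is 0 when n+n' is even and 2n/(n²−n'²) when n+n' is odd (it need not vanish on (0, π)).
  u² squared terms: (-3)²·∫cos(2x)² dx = 9·π/2 = 9*π/2;  (-3)²·∫sin(5x)² dx = 9·π/2 = 9*π/2;  (-2)²·∫sin(3x)² dx = 4·π/2 = 2*π.
  u² cross terms: 2·(-3)·(-3)·∫cos(2x)·sin(5x) dx = 18·(10/21) = 60/7;  2·(-3)·(-2)·∫cos(2x)·sin(3x) dx = 12·(6/5) = 72/5;  2·(-3)·(-2)·∫sin(5x)·sin(3x) dx = 12·(0) = 0.
  So ∫_0^π u² dx = 9*π/2 + 9*π/2 + 2*π + 60/7 + 72/5 + 0 = 804/35 + 11*π.
  (u')² squared terms: (-15)²·∫cos(5x)² dx = 225·π/2 = 225*π/2;  (-6)²·∫cos(3x)² dx = 36·π/2 = 18*π;  (6)²·∫sin(2x)² dx = 36·π/2 = 18*π.
  (u')² cross terms: 2·(-15)·(-6)·∫cos(5x)·cos(3x) dx = 180·(0) = 0;  2·(-15)·(6)·∫cos(5x)·sin(2x) dx = -180·(-4/21) = 240/7;  2·(-6)·(6)·∫cos(3x)·sin(2x) dx = -72·(-4/5) = 288/5.
  So ∫_0^π (u')² dx = 225*π/2 + 18*π + 18*π + 0 + 240/7 + 288/5 = 3216/35 + 297*π/2.
||u||_{H^1}^2 = (804/35 + 11*π) + (3216/35 + 297*π/2) = 804/7 + 319*π/2.


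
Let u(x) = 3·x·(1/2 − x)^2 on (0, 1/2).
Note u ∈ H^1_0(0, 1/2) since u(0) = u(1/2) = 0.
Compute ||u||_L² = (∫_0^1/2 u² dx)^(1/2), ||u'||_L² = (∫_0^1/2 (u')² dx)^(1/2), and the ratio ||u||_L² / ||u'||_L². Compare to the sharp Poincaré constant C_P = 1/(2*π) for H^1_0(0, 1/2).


||u||_L² / ||u'||_L² = sqrt(14)/28 < C_P = 1/(2*π).

u(x) = 3·x·(1/2 − x)^2, so u'(x) = 9*x^2 - 6*x + 3/4.
u(x) = 3·x·(1/2 − x)^2 vanishes at x = 0 and x = 1/2, so u ∈ H^1_0(0, 1/2). Differentiate via the product rule and integrate the resulting polynomials term by term.
  ∫_0^1/2 u² dx = ∫_0^1/2 (9*x^6 - 18*x^5 + 27*x^4/2 - 9*x^3/2 + 9*x^2/16) dx. Term by term:
    ∫_0^1/2 9*x^6 dx = 9/896;  ∫_0^1/2 -18*x^5 dx = -3/64;  ∫_0^1/2 27*x^4/2 dx = 27/320;
    ∫_0^1/2 -9*x^3/2 dx = -9/128;  ∫_0^1/2 9*x^2/16 dx = 3/128.
  Sum: 9/896 − 3/64 + 27/320 − 9/128 + 3/128 = 3/4480.
  ∫_0^1/2 (u')² dx = ∫_0^1/2 (81*x^4 - 108*x^3 + 99*x^2/2 - 9*x + 9/16) dx. Term by term:
    ∫_0^1/2 81*x^4 dx = 81/160;  ∫_0^1/2 -108*x^3 dx = -27/16;  ∫_0^1/2 99*x^2/2 dx = 33/16;
    ∫_0^1/2 -9*x dx = -9/8;  ∫_0^1/2 9/16 dx = 9/32.
  Sum: 81/160 − 27/16 + 33/16 − 9/8 + 9/32 = 3/80.
∫_0^1/2 u² dx = 3/4480, so ||u||_L² = sqrt(210)/560.
∫_0^1/2 (u')² dx = 3/80, so ||u'||_L² = sqrt(15)/20.
Ratio ||u||_L² / ||u'||_L² = sqrt(14)/28.
Sharp Poincaré constant on H^1_0(0, 1/2) is C_P = L/π = 1/(2*π), achieved by sin(2*π·x).
A polynomial bump cannot attain the sharp Poincaré constant (only the first sine eigenfunction does), so the ratio is strictly less than C_P, consistent with ||u||_L² ≤ C_P ||u'||_L².


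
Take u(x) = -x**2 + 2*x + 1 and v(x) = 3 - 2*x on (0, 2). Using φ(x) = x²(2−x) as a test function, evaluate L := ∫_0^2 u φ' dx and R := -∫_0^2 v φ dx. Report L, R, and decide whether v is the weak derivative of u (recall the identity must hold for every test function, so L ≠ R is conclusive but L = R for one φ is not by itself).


LHS = 8/15, RHS = -4/5. No, v is not the weak derivative of u.

u(x) = -x**2 + 2*x + 1, classical derivative u'(x) = 2 - 2*x.
φ(x) = x²(2−x), so φ'(x) = x*(4 - 3*x).
Note φ(0) = φ(2) = 0, so the boundary term u·φ vanishes.
LHS = ∫_0^2 u(x) φ'(x) dx = ∫_0^2 (3*x^4 - 10*x^3 + 5*x^2 + 4*x) dx. Term by term:
  ∫_0^2 3*x^4 dx = 96/5;  ∫_0^2 -10*x^3 dx = -40;  ∫_0^2 5*x^2 dx = 40/3;
  ∫_0^2 4*x dx = 8.
Sum: 96/5 − 40 + 40/3 + 8 = 8/15.
So LHS = 8/15.
∫_0^2 v(x) φ(x) dx = ∫_0^2 (2*x^4 - 7*x^3 + 6*x^2) dx. Term by term:
  ∫_0^2 2*x^4 dx = 64/5;  ∫_0^2 -7*x^3 dx = -28;  ∫_0^2 6*x^2 dx = 16.
Sum: 64/5 − 28 + 16 = 4/5.
So RHS = -∫_0^2 v(x) φ(x) dx = -4/5.
LHS − RHS = 4/3 ≠ 0, so the identity fails.
(For a valid weak derivative the identity must hold for EVERY test function, in particular this one. The failure shows v is NOT the weak derivative of u.)
Correct weak derivative would be u'(x) = 2 - 2*x.


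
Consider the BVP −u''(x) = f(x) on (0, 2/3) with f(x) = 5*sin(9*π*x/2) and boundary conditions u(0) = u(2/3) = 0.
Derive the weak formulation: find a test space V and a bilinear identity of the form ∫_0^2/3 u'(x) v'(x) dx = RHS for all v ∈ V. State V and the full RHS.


V = H^1_0(0, 2/3) (so v(0) = v(2/3) = 0); weak form: ∫_0^2/3 u'v' dx = ∫_0^2/3 (5*sin(9*π*x/2)) v dx for all v ∈ V.

Multiply both sides by a test function v and integrate from 0 to 2/3:
  ∫_0^2/3 −u''(x) v(x) dx = ∫_0^2/3 f(x) v(x) dx.
Integrate the LHS by parts once:
  ∫_0^2/3 −u'' v dx = −[u'(x) v(x)]_0^2/3 + ∫_0^2/3 u'(x) v'(x) dx.
Thus ∫_0^2/3 u'(x) v'(x) dx = ∫_0^2/3 f(x) v(x) dx + [u'(x) v(x)]_0^2/3.
Choose V so that boundary terms are either known or forced to vanish.
u is Dirichlet: u(0) = u(2/3) = 0. Let V = H^1_0(0, 2/3); then v(0) = v(2/3) = 0, and [u' v]_0^2/3 = 0.
Weak formulation: find u (satisfying any essential BC) such that ∫_0^2/3 u'(x) v'(x) dx = ∫_0^2/3 f v dx for all v ∈ V.
Substituting f(x) = 5*sin(9*π*x/2), the right-hand side is ∫_0^2/3 (5*sin(9*π*x/2)) v dx.
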